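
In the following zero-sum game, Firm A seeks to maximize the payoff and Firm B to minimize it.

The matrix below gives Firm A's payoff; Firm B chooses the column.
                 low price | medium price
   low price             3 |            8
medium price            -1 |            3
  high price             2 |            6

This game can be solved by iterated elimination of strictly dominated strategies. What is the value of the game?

3

Row high price is strictly dominated by row low price (3>2, 8>6); eliminate high price.
Column medium price is strictly dominated by low price for Firm B (3<8, -1<3); eliminate medium price.
Row medium price is strictly dominated by row low price (3>-1); eliminate medium price.
Only (low price, low price) remains, with payoff 3.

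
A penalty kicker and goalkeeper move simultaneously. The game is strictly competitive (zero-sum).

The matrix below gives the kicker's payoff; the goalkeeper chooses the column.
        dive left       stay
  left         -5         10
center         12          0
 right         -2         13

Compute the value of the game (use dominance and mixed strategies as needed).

Row left is strictly dominated by row right, so the kicker never plays it.
The remaining 2×2 game on (center, right) × (dive left, stay) has no saddle point. Let the kicker play center with probability p; indifference gives 12p − 2(1−p) = 13(1−p), so p = 5/9.
Similarly the goalkeeper's optimal q on dive left is 13/27, and the value is 12·(13/27) + (0)·(14/27) = 52/9.

52/9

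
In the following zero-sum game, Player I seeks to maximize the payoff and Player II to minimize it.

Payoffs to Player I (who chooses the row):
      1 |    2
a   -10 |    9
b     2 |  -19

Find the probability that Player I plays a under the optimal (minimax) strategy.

Row minima are -10 and -19, so Player I's maximin is -10; column maxima are 2 and 9, so Player II's minimax is 2. These differ, so the equilibrium is in mixed strategies.
Let Player I play a with probability p. Player II is indifferent when −10p + 2(1−p) = 9p − 19(1−p), giving p = 21/40.

21/40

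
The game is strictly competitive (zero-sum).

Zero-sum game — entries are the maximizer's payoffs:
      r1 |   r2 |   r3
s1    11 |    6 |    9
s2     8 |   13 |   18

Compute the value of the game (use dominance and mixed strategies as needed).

Column r3 is strictly dominated by r2 for the minimizer (it gives the maximizer more in every row).
The remaining 2×2 game on (s1, s2) × (r1, r2) has no saddle point. Let the maximizer play s1 with probability p; indifference gives 11p + 8(1−p) = 6p + 13(1−p), so p = 1/2.
Similarly the minimizer's optimal q on r1 is 7/10, and the value is 11·(7/10) + (6)·(3/10) = 19/2.

19/2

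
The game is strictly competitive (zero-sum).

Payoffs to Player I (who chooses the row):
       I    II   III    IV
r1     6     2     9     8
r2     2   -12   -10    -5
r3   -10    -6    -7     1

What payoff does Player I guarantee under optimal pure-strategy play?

2

Row minima: 2, -12, -10 → Player I's maximin is 2.
Column maxima: 6, 2, 9, 8 → Player II's minimax is 2.
They coincide at (r1, II), so the value is 2.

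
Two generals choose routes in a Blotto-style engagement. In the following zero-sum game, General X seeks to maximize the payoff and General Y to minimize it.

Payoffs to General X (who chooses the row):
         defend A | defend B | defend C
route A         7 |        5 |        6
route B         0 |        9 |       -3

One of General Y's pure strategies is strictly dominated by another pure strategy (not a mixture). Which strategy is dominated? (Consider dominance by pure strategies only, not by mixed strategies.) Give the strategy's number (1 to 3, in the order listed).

1

General Y prefers columns that give General X less. Compare defend A with defend C: 6 < 7, -3 < 0.
So defend C strictly dominates defend A for General Y; defend A is strictly dominated.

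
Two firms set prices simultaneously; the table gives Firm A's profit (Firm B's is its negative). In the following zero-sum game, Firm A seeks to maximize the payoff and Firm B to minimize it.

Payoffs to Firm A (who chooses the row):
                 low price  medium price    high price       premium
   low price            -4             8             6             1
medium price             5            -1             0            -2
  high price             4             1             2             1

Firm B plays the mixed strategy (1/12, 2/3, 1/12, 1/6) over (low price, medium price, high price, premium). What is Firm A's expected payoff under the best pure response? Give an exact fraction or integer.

low price: (-4)·(1/12) + (8)·(2/3) + (6)·(1/12) + (1)·(1/6) = 17/3.
medium price: (5)·(1/12) + (-1)·(2/3) + (0)·(1/12) + (-2)·(1/6) = -7/12.
high price: (4)·(1/12) + (1)·(2/3) + (2)·(1/12) + (1)·(1/6) = 4/3.
The best pure response is low price with expected payoff 17/3.

17/3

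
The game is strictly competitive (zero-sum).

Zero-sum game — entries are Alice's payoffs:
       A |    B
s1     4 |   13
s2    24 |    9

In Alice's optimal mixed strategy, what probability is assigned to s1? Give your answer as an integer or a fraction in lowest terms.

5/8

Row minima are 4 and 9, so Alice's maximin is 9; column maxima are 24 and 13, so Bob's minimax is 13. These differ, so the equilibrium is in mixed strategies.
Let Alice play s1 with probability p. Bob is indifferent when 4p + 24(1−p) = 13p + 9(1−p), giving p = 5/8.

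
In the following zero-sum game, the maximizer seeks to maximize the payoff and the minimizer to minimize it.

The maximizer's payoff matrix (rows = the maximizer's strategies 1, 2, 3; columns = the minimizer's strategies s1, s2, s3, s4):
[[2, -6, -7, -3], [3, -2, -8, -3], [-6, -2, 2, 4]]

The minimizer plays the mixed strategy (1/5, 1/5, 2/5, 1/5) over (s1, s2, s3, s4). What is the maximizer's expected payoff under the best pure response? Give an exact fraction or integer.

1: (2)·(1/5) + (-6)·(1/5) + (-7)·(2/5) + (-3)·(1/5) = -21/5.
2: (3)·(1/5) + (-2)·(1/5) + (-8)·(2/5) + (-3)·(1/5) = -18/5.
3: (-6)·(1/5) + (-2)·(1/5) + (2)·(2/5) + (4)·(1/5) = 0.
The best pure response is 3 with expected payoff 0.

0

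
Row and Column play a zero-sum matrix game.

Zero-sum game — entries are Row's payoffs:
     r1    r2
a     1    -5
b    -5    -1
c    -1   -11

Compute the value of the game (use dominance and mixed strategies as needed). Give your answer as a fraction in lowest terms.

-13/5

Row c is strictly dominated by row a, so Row never plays it.
The remaining 2×2 game on (a, b) × (r1, r2) has no saddle point. Let Row play a with probability p; indifference gives p − 5(1−p) = −5p − (1−p), so p = 2/5.
Similarly Column's optimal q on r1 is 2/5, and the value is 1·(2/5) + (-5)·(3/5) = -13/5.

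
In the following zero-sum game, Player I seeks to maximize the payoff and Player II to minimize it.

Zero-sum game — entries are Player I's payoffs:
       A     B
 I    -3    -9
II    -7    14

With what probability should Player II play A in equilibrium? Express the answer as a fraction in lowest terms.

Row minima are -9 and -7, so Player I's maximin is -7; column maxima are -3 and 14, so Player II's minimax is -3. These differ, so the equilibrium is in mixed strategies.
Let Player II play A with probability q. Player I is indifferent when −3q − 9(1−q) = −7q + 14(1−q), giving q = 23/27.

23/27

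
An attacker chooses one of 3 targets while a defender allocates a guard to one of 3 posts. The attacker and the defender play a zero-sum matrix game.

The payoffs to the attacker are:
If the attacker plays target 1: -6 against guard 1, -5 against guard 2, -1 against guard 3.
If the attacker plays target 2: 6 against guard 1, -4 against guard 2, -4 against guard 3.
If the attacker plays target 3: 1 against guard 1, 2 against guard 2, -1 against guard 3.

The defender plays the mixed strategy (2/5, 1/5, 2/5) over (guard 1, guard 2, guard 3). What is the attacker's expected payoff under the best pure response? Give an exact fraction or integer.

2/5

target 1: (-6)·(2/5) + (-5)·(1/5) + (-1)·(2/5) = -19/5.
target 2: (6)·(2/5) + (-4)·(1/5) + (-4)·(2/5) = 0.
target 3: (1)·(2/5) + (2)·(1/5) + (-1)·(2/5) = 2/5.
The best pure response is target 3 with expected payoff 2/5.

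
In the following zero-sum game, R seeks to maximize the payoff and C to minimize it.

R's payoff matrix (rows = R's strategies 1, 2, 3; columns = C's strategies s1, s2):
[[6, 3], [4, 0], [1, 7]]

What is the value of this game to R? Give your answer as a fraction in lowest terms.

13/3

Row 2 is strictly dominated by row 1, so R never plays it.
The remaining 2×2 game on (1, 3) × (s1, s2) has no saddle point. Let R play 1 with probability p; indifference gives 6p + (1−p) = 3p + 7(1−p), so p = 2/3.
Similarly C's optimal q on s1 is 4/9, and the value is 6·(4/9) + (3)·(5/9) = 13/3.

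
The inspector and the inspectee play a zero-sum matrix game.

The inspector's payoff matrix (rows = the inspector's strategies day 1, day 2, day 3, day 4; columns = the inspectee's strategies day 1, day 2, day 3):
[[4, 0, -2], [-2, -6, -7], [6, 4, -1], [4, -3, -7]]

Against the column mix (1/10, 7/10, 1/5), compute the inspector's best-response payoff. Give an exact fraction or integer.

day 1: (4)·(1/10) + (0)·(7/10) + (-2)·(1/5) = 0.
day 2: (-2)·(1/10) + (-6)·(7/10) + (-7)·(1/5) = -29/5.
day 3: (6)·(1/10) + (4)·(7/10) + (-1)·(1/5) = 16/5.
day 4: (4)·(1/10) + (-3)·(7/10) + (-7)·(1/5) = -31/10.
The best pure response is day 3 with expected payoff 16/5.

16/5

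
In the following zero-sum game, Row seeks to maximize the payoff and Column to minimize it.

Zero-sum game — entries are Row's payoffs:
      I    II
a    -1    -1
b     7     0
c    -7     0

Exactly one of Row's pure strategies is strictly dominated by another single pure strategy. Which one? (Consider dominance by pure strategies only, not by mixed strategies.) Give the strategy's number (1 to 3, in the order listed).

Compare a with b: 7 > -1, 0 > -1.
So b strictly dominates a for Row; a is strictly dominated.

1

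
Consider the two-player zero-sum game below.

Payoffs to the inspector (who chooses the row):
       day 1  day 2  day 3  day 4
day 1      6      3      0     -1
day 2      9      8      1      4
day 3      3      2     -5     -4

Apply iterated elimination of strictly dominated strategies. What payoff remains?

Column day 2 is strictly dominated by day 3 for the inspectee (0<3, 1<8, -5<2); eliminate day 2.
Row day 1 is strictly dominated by row day 2 (9>6, 1>0, 4>-1); eliminate day 1.
Row day 3 is strictly dominated by row day 2 (9>3, 1>-5, 4>-4); eliminate day 3.
Column day 4 is strictly dominated by day 3 for the inspectee (1<4); eliminate day 4.
Column day 1 is strictly dominated by day 3 for the inspectee (1<9); eliminate day 1.
Only (day 2, day 3) remains, with payoff 1.

1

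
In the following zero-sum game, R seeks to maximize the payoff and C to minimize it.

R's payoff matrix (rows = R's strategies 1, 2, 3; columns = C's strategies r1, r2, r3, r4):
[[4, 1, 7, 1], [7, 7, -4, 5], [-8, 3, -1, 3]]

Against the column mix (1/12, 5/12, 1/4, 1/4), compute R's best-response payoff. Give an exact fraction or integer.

15/4

1: (4)·(1/12) + (1)·(5/12) + (7)·(1/4) + (1)·(1/4) = 11/4.
2: (7)·(1/12) + (7)·(5/12) + (-4)·(1/4) + (5)·(1/4) = 15/4.
3: (-8)·(1/12) + (3)·(5/12) + (-1)·(1/4) + (3)·(1/4) = 13/12.
The best pure response is 2 with expected payoff 15/4.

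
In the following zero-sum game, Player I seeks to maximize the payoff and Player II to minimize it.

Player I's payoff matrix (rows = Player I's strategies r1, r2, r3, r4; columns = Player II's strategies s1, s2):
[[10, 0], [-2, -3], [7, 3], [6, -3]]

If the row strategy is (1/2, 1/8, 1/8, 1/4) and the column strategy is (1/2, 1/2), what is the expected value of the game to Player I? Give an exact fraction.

Against (1/2, 1/2), each row's expected payoff is r1: 5; r2: -5/2; r3: 5; r4: 3/2.
Taking the (1/2, 1/8, 1/8, 1/4)-weighted average: (1/2)·(5) + (1/8)·(-5/2) + (1/8)·(5) + (1/4)·(3/2) = 51/16.

51/16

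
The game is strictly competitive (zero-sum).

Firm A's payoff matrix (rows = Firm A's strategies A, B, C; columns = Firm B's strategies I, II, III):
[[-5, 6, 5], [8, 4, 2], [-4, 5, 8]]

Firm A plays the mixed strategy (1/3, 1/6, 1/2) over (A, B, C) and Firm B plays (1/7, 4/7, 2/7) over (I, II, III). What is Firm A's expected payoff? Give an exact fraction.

13/3

Against (1/7, 4/7, 2/7), each row's expected payoff is A: 29/7; B: 4; C: 32/7.
Taking the (1/3, 1/6, 1/2)-weighted average: (1/3)·(29/7) + (1/6)·(4) + (1/2)·(32/7) = 13/3.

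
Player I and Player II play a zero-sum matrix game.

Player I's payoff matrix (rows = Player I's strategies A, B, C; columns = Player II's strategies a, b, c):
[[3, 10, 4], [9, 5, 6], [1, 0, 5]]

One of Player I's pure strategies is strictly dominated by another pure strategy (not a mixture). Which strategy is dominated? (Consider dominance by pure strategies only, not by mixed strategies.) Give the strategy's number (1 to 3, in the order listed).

3

Compare C with B: 9 > 1, 5 > 0, 6 > 5.
So B strictly dominates C for Player I; C is strictly dominated.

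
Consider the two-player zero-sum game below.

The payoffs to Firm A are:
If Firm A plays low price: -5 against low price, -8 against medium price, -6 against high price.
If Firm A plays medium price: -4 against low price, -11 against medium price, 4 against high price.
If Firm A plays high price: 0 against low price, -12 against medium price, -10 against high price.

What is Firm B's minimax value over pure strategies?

-8

The worst case (largest entry) in each column is low price: 0, medium price: -8, high price: 4.
The best (smallest) of these is -8.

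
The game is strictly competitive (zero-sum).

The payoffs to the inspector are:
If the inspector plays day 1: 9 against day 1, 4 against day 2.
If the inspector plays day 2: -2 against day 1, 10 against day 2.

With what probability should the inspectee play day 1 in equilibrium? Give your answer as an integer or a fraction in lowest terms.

6/17

Row minima are 4 and -2, so the inspector's maximin is 4; column maxima are 9 and 10, so the inspectee's minimax is 9. These differ, so the equilibrium is in mixed strategies.
Let the inspectee play day 1 with probability q. The inspector is indifferent when 9q + 4(1−q) = −2q + 10(1−q), giving q = 6/17.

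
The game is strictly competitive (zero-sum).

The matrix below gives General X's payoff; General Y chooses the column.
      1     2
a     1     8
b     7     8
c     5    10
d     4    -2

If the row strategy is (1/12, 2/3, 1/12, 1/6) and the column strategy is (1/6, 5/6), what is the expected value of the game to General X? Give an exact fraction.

115/18

Against (1/6, 5/6), each row's expected payoff is a: 41/6; b: 47/6; c: 55/6; d: -1.
Taking the (1/12, 2/3, 1/12, 1/6)-weighted average: (1/12)·(41/6) + (2/3)·(47/6) + (1/12)·(55/6) + (1/6)·(-1) = 115/18.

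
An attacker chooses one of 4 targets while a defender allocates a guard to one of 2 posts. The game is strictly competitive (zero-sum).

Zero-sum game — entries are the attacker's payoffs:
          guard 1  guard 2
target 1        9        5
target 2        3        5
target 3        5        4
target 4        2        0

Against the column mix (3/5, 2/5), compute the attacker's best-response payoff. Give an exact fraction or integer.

target 1: (9)·(3/5) + (5)·(2/5) = 37/5.
target 2: (3)·(3/5) + (5)·(2/5) = 19/5.
target 3: (5)·(3/5) + (4)·(2/5) = 23/5.
target 4: (2)·(3/5) + (0)·(2/5) = 6/5.
The best pure response is target 1 with expected payoff 37/5.

37/5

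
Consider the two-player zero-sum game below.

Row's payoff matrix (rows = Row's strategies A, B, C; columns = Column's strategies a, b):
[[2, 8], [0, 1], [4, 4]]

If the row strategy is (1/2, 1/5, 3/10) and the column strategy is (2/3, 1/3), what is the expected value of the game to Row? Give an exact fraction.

49/15

Against (2/3, 1/3), each row's expected payoff is A: 4; B: 1/3; C: 4.
Taking the (1/2, 1/5, 3/10)-weighted average: (1/2)·(4) + (1/5)·(1/3) + (3/10)·(4) = 49/15.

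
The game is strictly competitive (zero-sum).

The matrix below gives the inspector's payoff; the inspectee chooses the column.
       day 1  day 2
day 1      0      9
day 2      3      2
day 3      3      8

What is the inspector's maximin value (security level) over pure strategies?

3

The worst-case payoff for each row is day 1: 0, day 2: 2, day 3: 3.
The best of these is 3.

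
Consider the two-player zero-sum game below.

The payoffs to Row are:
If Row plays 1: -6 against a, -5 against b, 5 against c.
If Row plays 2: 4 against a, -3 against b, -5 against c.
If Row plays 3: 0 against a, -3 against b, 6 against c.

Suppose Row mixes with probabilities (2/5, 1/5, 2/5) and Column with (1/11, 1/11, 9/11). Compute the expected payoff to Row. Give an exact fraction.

126/55

Against (1/11, 1/11, 9/11), each row's expected payoff is 1: 34/11; 2: -4; 3: 51/11.
Taking the (2/5, 1/5, 2/5)-weighted average: (2/5)·(34/11) + (1/5)·(-4) + (2/5)·(51/11) = 126/55.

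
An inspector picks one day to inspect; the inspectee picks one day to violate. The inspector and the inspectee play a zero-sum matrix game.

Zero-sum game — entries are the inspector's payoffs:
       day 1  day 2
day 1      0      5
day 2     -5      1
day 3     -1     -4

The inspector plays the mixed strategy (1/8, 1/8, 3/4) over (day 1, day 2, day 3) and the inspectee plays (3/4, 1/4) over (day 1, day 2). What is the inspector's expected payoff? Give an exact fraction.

Against (3/4, 1/4), each row's expected payoff is day 1: 5/4; day 2: -7/2; day 3: -7/4.
Taking the (1/8, 1/8, 3/4)-weighted average: (1/8)·(5/4) + (1/8)·(-7/2) + (3/4)·(-7/4) = -51/32.

-51/32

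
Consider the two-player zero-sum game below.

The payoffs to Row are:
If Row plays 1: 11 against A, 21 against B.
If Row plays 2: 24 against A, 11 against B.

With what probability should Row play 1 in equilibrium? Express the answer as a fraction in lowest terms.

13/23

Row minima are 11 and 11, so Row's maximin is 11; column maxima are 24 and 21, so Column's minimax is 21. These differ, so the equilibrium is in mixed strategies.
Let Row play 1 with probability p. Column is indifferent when 11p + 24(1−p) = 21p + 11(1−p), giving p = 13/23.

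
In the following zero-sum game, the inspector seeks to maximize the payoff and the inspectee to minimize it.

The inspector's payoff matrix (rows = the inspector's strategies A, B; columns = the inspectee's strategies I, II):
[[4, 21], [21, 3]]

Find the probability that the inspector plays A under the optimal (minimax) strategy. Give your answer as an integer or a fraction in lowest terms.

Row minima are 4 and 3, so the inspector's maximin is 4; column maxima are 21 and 21, so the inspectee's minimax is 21. These differ, so the equilibrium is in mixed strategies.
Let the inspector play A with probability p. The inspectee is indifferent when 4p + 21(1−p) = 21p + 3(1−p), giving p = 18/35.

18/35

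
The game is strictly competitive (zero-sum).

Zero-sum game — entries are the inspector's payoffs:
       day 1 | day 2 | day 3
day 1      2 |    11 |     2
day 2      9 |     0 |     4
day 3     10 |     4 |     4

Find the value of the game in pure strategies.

Row minima: 2, 0, 4 → the inspector's maximin is 4.
Column maxima: 10, 11, 4 → the inspectee's minimax is 4.
They coincide at (day 3, day 3), so the value is 4.

4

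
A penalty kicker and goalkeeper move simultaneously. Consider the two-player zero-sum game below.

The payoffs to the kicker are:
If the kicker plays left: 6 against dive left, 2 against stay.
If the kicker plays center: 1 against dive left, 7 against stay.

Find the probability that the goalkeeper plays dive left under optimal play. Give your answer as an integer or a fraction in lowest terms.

Row minima are 2 and 1, so the kicker's maximin is 2; column maxima are 6 and 7, so the goalkeeper's minimax is 6. These differ, so the equilibrium is in mixed strategies.
Let the goalkeeper play dive left with probability q. The kicker is indifferent when 6q + 2(1−q) = q + 7(1−q), giving q = 1/2.

1/2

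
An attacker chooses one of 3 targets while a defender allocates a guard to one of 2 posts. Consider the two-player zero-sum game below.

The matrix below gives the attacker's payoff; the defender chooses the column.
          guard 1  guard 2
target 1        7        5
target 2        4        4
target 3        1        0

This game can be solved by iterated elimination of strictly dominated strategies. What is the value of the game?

5

Row target 3 is strictly dominated by row target 1 (7>1, 5>0); eliminate target 3.
Row target 2 is strictly dominated by row target 1 (7>4, 5>4); eliminate target 2.
Column guard 1 is strictly dominated by guard 2 for the defender (5<7); eliminate guard 1.
Only (target 1, guard 2) remains, with payoff 5.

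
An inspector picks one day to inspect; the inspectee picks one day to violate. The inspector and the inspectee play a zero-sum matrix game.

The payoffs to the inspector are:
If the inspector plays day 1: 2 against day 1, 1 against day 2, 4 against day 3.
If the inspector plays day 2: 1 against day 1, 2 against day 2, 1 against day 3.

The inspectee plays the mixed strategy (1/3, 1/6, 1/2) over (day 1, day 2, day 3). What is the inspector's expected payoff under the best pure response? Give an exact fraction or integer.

day 1: (2)·(1/3) + (1)·(1/6) + (4)·(1/2) = 17/6.
day 2: (1)·(1/3) + (2)·(1/6) + (1)·(1/2) = 7/6.
The best pure response is day 1 with expected payoff 17/6.

17/6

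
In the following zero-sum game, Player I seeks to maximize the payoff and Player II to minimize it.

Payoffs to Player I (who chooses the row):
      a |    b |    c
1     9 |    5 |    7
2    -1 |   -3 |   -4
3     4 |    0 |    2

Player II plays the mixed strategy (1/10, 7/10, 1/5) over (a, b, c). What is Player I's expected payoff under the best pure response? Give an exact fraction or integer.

1: (9)·(1/10) + (5)·(7/10) + (7)·(1/5) = 29/5.
2: (-1)·(1/10) + (-3)·(7/10) + (-4)·(1/5) = -3.
3: (4)·(1/10) + (0)·(7/10) + (2)·(1/5) = 4/5.
The best pure response is 1 with expected payoff 29/5.

29/5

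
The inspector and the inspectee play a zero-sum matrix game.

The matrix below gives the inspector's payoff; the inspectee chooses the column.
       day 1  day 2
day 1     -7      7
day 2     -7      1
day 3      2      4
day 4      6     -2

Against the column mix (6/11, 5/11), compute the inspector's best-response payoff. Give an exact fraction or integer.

day 1: (-7)·(6/11) + (7)·(5/11) = -7/11.
day 2: (-7)·(6/11) + (1)·(5/11) = -37/11.
day 3: (2)·(6/11) + (4)·(5/11) = 32/11.
day 4: (6)·(6/11) + (-2)·(5/11) = 26/11.
The best pure response is day 3 with expected payoff 32/11.

32/11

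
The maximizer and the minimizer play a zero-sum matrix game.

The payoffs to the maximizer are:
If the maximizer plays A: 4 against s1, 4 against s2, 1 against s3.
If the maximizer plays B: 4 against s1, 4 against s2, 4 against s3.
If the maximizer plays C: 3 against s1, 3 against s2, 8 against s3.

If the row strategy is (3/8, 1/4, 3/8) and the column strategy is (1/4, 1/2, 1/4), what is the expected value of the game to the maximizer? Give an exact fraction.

61/16

Against (1/4, 1/2, 1/4), each row's expected payoff is A: 13/4; B: 4; C: 17/4.
Taking the (3/8, 1/4, 3/8)-weighted average: (3/8)·(13/4) + (1/4)·(4) + (3/8)·(17/4) = 61/16.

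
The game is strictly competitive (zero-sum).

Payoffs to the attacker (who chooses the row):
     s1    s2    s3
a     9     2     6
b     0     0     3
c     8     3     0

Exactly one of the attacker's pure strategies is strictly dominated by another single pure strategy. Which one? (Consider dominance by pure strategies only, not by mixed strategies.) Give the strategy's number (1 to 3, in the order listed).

2

Compare b with a: 9 > 0, 2 > 0, 6 > 3.
So a strictly dominates b for the attacker; b is strictly dominated.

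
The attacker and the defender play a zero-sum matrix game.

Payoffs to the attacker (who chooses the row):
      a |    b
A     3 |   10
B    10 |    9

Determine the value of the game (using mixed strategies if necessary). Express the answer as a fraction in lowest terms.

73/8

Row minima are 3 and 9, so the attacker's maximin is 9; column maxima are 10 and 10, so the defender's minimax is 10. These differ, so the equilibrium is in mixed strategies.
Let the attacker play A with probability p. The defender is indifferent when 3p + 10(1−p) = 10p + 9(1−p), giving p = 1/8.
Let the defender play a with probability q. The attacker is indifferent when 3q + 10(1−q) = 10q + 9(1−q), giving q = 1/8.
The value is 3·(1/8) + (10)·(7/8) = 73/8.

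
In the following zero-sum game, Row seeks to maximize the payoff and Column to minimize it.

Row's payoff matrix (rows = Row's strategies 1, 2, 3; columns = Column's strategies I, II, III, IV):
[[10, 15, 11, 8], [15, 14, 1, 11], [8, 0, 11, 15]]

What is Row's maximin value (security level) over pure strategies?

The worst-case payoff for each row is 1: 8, 2: 1, 3: 0.
The best of these is 8.

8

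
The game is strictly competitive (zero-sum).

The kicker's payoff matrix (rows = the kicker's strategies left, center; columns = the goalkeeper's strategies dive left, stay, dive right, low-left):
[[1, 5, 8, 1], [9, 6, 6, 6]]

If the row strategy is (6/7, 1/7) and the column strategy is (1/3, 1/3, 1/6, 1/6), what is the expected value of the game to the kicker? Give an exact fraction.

4

Against (1/3, 1/3, 1/6, 1/6), each row's expected payoff is left: 7/2; center: 7.
Taking the (6/7, 1/7)-weighted average: (6/7)·(7/2) + (1/7)·(7) = 4.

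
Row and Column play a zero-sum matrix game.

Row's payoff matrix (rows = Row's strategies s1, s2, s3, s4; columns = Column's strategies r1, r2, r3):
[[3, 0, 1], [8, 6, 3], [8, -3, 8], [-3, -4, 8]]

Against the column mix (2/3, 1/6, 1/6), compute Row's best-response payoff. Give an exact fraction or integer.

41/6

s1: (3)·(2/3) + (0)·(1/6) + (1)·(1/6) = 13/6.
s2: (8)·(2/3) + (6)·(1/6) + (3)·(1/6) = 41/6.
s3: (8)·(2/3) + (-3)·(1/6) + (8)·(1/6) = 37/6.
s4: (-3)·(2/3) + (-4)·(1/6) + (8)·(1/6) = -4/3.
The best pure response is s2 with expected payoff 41/6.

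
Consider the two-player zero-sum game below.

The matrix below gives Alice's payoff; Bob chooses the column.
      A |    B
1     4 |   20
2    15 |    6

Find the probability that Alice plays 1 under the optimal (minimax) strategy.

9/25

Row minima are 4 and 6, so Alice's maximin is 6; column maxima are 15 and 20, so Bob's minimax is 15. These differ, so the equilibrium is in mixed strategies.
Let Alice play 1 with probability p. Bob is indifferent when 4p + 15(1−p) = 20p + 6(1−p), giving p = 9/25.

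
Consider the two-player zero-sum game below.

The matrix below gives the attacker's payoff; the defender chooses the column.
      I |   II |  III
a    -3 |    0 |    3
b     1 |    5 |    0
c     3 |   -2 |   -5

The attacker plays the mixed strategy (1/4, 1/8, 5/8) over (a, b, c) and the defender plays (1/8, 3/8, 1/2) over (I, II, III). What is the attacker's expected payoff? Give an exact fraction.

Against (1/8, 3/8, 1/2), each row's expected payoff is a: 9/8; b: 2; c: -23/8.
Taking the (1/4, 1/8, 5/8)-weighted average: (1/4)·(9/8) + (1/8)·(2) + (5/8)·(-23/8) = -81/64.

-81/64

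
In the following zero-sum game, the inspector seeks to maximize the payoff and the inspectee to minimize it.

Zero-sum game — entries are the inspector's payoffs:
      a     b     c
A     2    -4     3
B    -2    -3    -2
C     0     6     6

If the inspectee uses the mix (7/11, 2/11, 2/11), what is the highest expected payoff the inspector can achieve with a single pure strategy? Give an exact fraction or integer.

24/11

A: (2)·(7/11) + (-4)·(2/11) + (3)·(2/11) = 12/11.
B: (-2)·(7/11) + (-3)·(2/11) + (-2)·(2/11) = -24/11.
C: (0)·(7/11) + (6)·(2/11) + (6)·(2/11) = 24/11.
The best pure response is C with expected payoff 24/11.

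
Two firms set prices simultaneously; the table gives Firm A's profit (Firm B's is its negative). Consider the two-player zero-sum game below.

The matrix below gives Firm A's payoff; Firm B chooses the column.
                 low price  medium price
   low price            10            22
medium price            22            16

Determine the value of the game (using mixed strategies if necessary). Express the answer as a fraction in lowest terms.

Row minima are 10 and 16, so Firm A's maximin is 16; column maxima are 22 and 22, so Firm B's minimax is 22. These differ, so the equilibrium is in mixed strategies.
Let Firm A play low price with probability p. Firm B is indifferent when 10p + 22(1−p) = 22p + 16(1−p), giving p = 1/3.
Let Firm B play low price with probability q. Firm A is indifferent when 10q + 22(1−q) = 22q + 16(1−q), giving q = 1/3.
The value is 10·(1/3) + (22)·(2/3) = 18.

18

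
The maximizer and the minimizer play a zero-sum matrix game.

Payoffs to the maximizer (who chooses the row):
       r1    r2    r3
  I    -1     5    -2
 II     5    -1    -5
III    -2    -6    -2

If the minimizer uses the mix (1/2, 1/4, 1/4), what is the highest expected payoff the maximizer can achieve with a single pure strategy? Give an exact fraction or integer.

1

I: (-1)·(1/2) + (5)·(1/4) + (-2)·(1/4) = 1/4.
II: (5)·(1/2) + (-1)·(1/4) + (-5)·(1/4) = 1.
III: (-2)·(1/2) + (-6)·(1/4) + (-2)·(1/4) = -3.
The best pure response is II with expected payoff 1.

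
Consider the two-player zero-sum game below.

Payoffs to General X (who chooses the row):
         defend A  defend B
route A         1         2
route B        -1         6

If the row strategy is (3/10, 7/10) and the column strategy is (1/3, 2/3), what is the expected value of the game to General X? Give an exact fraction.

Against (1/3, 2/3), each row's expected payoff is route A: 5/3; route B: 11/3.
Taking the (3/10, 7/10)-weighted average: (3/10)·(5/3) + (7/10)·(11/3) = 46/15.

46/15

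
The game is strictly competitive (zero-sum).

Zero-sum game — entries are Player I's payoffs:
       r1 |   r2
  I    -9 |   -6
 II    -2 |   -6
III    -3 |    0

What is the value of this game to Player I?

-18/7

Row I is strictly dominated by row III, so Player I never plays it.
The remaining 2×2 game on (II, III) × (r1, r2) has no saddle point. Let Player I play II with probability p; indifference gives −2p − 3(1−p) = −6p, so p = 3/7.
Similarly Player II's optimal q on r1 is 6/7, and the value is -2·(6/7) + (-6)·(1/7) = -18/7.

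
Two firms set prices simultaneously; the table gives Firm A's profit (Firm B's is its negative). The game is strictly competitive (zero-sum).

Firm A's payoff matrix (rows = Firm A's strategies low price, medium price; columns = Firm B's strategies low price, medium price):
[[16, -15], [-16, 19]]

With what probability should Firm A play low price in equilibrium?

Row minima are -15 and -16, so Firm A's maximin is -15; column maxima are 16 and 19, so Firm B's minimax is 16. These differ, so the equilibrium is in mixed strategies.
Let Firm A play low price with probability p. Firm B is indifferent when 16p − 16(1−p) = −15p + 19(1−p), giving p = 35/66.

35/66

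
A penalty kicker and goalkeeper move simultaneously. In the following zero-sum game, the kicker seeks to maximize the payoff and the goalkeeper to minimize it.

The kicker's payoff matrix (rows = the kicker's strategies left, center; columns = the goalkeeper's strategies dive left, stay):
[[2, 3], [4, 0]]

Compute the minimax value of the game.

Row minima are 2 and 0, so the kicker's maximin is 2; column maxima are 4 and 3, so the goalkeeper's minimax is 3. These differ, so the equilibrium is in mixed strategies.
Let the kicker play left with probability p. The goalkeeper is indifferent when 2p + 4(1−p) = 3p, giving p = 4/5.
Let the goalkeeper play dive left with probability q. The kicker is indifferent when 2q + 3(1−q) = 4q, giving q = 3/5.
The value is 2·(3/5) + (3)·(2/5) = 12/5.

12/5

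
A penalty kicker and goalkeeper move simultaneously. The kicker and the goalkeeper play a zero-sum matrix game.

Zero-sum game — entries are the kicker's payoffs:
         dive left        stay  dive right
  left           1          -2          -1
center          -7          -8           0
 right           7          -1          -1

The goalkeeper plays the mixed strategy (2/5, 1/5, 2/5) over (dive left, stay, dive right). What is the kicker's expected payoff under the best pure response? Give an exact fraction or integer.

11/5

left: (1)·(2/5) + (-2)·(1/5) + (-1)·(2/5) = -2/5.
center: (-7)·(2/5) + (-8)·(1/5) + (0)·(2/5) = -22/5.
right: (7)·(2/5) + (-1)·(1/5) + (-1)·(2/5) = 11/5.
The best pure response is right with expected payoff 11/5.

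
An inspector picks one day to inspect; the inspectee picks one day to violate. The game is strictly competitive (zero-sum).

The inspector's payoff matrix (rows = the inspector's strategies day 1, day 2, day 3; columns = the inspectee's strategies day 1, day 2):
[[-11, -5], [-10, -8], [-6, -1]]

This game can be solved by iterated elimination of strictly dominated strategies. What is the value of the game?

Row day 2 is strictly dominated by row day 3 (-6>-10, -1>-8); eliminate day 2.
Row day 1 is strictly dominated by row day 3 (-6>-11, -1>-5); eliminate day 1.
Column day 2 is strictly dominated by day 1 for the inspectee (-6<-1); eliminate day 2.
Only (day 3, day 1) remains, with payoff -6.

-6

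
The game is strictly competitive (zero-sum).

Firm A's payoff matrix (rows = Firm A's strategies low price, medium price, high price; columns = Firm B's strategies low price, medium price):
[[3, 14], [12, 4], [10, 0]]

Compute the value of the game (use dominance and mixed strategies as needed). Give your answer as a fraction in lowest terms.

156/19

Row high price is strictly dominated by row medium price, so Firm A never plays it.
The remaining 2×2 game on (low price, medium price) × (low price, medium price) has no saddle point. Let Firm A play low price with probability p; indifference gives 3p + 12(1−p) = 14p + 4(1−p), so p = 8/19.
Similarly Firm B's optimal q on low price is 10/19, and the value is 3·(10/19) + (14)·(9/19) = 156/19.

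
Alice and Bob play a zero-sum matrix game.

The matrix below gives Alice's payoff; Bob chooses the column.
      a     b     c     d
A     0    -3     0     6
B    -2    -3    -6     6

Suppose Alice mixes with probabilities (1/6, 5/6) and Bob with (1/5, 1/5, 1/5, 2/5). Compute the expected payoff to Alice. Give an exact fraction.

Against (1/5, 1/5, 1/5, 2/5), each row's expected payoff is A: 9/5; B: 1/5.
Taking the (1/6, 5/6)-weighted average: (1/6)·(9/5) + (5/6)·(1/5) = 7/15.

7/15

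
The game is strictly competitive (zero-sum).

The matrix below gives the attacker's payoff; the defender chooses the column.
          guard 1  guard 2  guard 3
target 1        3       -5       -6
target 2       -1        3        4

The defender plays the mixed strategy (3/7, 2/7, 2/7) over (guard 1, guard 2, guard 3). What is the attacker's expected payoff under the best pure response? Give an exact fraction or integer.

target 1: (3)·(3/7) + (-5)·(2/7) + (-6)·(2/7) = -13/7.
target 2: (-1)·(3/7) + (3)·(2/7) + (4)·(2/7) = 11/7.
The best pure response is target 2 with expected payoff 11/7.

11/7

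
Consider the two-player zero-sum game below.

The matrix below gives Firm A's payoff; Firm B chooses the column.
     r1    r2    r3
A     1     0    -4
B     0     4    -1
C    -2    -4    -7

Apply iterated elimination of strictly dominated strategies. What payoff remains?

Column r2 is strictly dominated by r3 for Firm B (-4<0, -1<4, -7<-4); eliminate r2.
Column r1 is strictly dominated by r3 for Firm B (-4<1, -1<0, -7<-2); eliminate r1.
Row A is strictly dominated by row B (-1>-4); eliminate A.
Row C is strictly dominated by row B (-1>-7); eliminate C.
Only (B, r3) remains, with payoff -1.

-1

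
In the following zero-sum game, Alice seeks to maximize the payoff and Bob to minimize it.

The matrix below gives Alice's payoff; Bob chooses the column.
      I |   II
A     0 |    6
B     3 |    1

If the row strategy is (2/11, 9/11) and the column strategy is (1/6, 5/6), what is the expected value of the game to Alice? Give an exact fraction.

2

Against (1/6, 5/6), each row's expected payoff is A: 5; B: 4/3.
Taking the (2/11, 9/11)-weighted average: (2/11)·(5) + (9/11)·(4/3) = 2.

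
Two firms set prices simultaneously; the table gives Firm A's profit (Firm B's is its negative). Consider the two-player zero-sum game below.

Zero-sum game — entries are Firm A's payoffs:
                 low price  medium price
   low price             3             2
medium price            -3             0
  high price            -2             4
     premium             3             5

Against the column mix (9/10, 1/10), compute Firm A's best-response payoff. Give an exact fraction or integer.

low price: (3)·(9/10) + (2)·(1/10) = 29/10.
medium price: (-3)·(9/10) + (0)·(1/10) = -27/10.
high price: (-2)·(9/10) + (4)·(1/10) = -7/5.
premium: (3)·(9/10) + (5)·(1/10) = 16/5.
The best pure response is premium with expected payoff 16/5.

16/5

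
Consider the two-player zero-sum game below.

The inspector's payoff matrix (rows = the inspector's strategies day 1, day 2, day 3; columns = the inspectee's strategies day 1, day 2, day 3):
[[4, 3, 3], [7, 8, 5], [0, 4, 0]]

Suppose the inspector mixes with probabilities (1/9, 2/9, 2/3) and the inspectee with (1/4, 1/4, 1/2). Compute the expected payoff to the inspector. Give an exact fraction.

29/12

Against (1/4, 1/4, 1/2), each row's expected payoff is day 1: 13/4; day 2: 25/4; day 3: 1.
Taking the (1/9, 2/9, 2/3)-weighted average: (1/9)·(13/4) + (2/9)·(25/4) + (2/3)·(1) = 29/12.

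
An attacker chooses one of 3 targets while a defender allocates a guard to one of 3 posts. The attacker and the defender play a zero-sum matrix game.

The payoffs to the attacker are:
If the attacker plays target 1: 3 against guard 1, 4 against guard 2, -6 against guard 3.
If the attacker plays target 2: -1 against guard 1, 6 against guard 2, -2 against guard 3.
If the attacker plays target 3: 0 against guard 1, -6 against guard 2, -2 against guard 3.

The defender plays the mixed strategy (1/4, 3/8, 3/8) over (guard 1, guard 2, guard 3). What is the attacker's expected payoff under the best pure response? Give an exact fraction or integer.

5/4

target 1: (3)·(1/4) + (4)·(3/8) + (-6)·(3/8) = 0.
target 2: (-1)·(1/4) + (6)·(3/8) + (-2)·(3/8) = 5/4.
target 3: (0)·(1/4) + (-6)·(3/8) + (-2)·(3/8) = -3.
The best pure response is target 2 with expected payoff 5/4.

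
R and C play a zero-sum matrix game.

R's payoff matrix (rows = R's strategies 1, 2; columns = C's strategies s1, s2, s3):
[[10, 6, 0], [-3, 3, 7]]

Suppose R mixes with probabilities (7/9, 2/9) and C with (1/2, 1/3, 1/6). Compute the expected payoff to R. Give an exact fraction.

151/27

Against (1/2, 1/3, 1/6), each row's expected payoff is 1: 7; 2: 2/3.
Taking the (7/9, 2/9)-weighted average: (7/9)·(7) + (2/9)·(2/3) = 151/27.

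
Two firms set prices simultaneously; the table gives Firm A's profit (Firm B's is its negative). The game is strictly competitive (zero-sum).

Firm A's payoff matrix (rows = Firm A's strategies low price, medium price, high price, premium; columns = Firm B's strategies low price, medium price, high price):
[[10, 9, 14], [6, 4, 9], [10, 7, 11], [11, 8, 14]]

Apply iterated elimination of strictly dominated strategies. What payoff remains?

Row high price is strictly dominated by row premium (11>10, 8>7, 14>11); eliminate high price.
Column low price is strictly dominated by medium price for Firm B (9<10, 4<6, 8<11); eliminate low price.
Column high price is strictly dominated by medium price for Firm B (9<14, 4<9, 8<14); eliminate high price.
Row premium is strictly dominated by row low price (9>8); eliminate premium.
Row medium price is strictly dominated by row low price (9>4); eliminate medium price.
Only (low price, medium price) remains, with payoff 9.

9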